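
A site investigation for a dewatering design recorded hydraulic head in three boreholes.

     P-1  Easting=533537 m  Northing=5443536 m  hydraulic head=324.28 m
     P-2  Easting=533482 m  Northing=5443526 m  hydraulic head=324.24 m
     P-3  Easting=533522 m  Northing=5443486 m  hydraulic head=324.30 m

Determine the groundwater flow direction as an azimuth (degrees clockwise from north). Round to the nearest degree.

308°

With h = a·x + b·y + c and P-1 as origin, the differences give:
  (-55)·a + (-10)·b = -0.04
  (-15)·a + (-50)·b = +0.02
Eliminate b (×(-50) and ×(-10), subtract): 2600·a = 2.200 → a = ∂h/∂x = +0.0008462
Back-substitute: b = ∂h/∂y = -0.0006538.
Flow direction (−∇h) has components (-0.0008462 E, +0.0006538 N).
Azimuth = atan2(E, N) = atan2(-0.0008462, +0.0006538) = 307.7° ≈ 308°.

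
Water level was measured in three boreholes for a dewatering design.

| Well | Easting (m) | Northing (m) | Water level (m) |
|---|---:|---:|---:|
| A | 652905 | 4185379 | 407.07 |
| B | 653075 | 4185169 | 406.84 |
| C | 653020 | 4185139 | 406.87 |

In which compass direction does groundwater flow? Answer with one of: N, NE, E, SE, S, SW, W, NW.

Taking A as reference: B−A = (170, -210, -0.23); C−A = (115, -240, -0.20).
Determinant of the coordinate differences = 170·(-240) − 115·(-210) = -16650.
∂h/∂x = [(-0.23)·(-240) − (-0.20)·(-210)] / -16650 = -0.0007928
∂h/∂y = [170·(-0.20) − 115·(-0.23)] / -16650 = +0.0004535
Flow = −∇h = (+0.0007928 east, -0.0004535 north), which points southeast.

SE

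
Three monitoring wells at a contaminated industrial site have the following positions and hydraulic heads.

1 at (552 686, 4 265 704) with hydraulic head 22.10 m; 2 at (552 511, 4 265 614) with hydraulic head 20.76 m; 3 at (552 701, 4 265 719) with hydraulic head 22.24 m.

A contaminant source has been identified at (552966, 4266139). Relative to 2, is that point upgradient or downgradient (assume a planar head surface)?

upgradient

Taking 1 as reference: 2−1 = (-175, -90, -1.34); 3−1 = (15, 15, +0.14).
Solve a·Δx + b·Δy = Δh: det = (-175)·15 − 15·(-90) = -1275.
∂h/∂x = [(-1.34)·15 − (+0.14)·(-90)] / -1275 = +0.005882
∂h/∂y = [(-175)·(+0.14) − 15·(-1.34)] / -1275 = +0.003451
Head at (552966, 4266139) = 22.10 + (+0.005882)·(280) + (+0.003451)·(435) = 25.25 m.
That is higher than the 20.76 m at 2, so the point is upgradient.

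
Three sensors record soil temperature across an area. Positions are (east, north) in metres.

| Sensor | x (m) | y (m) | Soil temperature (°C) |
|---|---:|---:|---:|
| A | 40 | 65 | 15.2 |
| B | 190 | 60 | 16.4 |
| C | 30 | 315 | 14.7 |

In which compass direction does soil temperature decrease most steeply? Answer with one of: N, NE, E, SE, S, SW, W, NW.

W

Taking A as reference: B−A = (150, -5, +1.2); C−A = (-10, 250, -0.5).
Determinant of the coordinate differences = 150·250 − (-10)·(-5) = 37450.
∂T/∂x = [(+1.2)·250 − (-0.5)·(-5)] / 37450 = +0.007944
∂T/∂y = [150·(-0.5) − (-10)·(+1.2)] / 37450 = -0.001682
Steepest decrease is along −∇f = (-0.007944 E, +0.001682 N) → west.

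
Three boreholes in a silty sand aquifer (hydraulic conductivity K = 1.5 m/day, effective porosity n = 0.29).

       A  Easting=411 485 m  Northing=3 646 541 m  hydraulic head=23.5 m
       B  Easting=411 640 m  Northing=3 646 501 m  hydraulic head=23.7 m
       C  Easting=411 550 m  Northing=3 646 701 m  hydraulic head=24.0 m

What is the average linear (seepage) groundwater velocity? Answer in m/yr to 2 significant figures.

5.7 m/yr

Taking A as reference: B−A = (155, -40, +0.2); C−A = (65, 160, +0.5).
Determinant of the coordinate differences = 155·160 − 65·(-40) = 27400.
∂h/∂x = [(+0.2)·160 − (+0.5)·(-40)] / 27400 = +0.001898
∂h/∂y = [155·(+0.5) − 65·(+0.2)] / 27400 = +0.002354
|∇h| = √(0.001898² + 0.002354²) = 0.003024
Seepage velocity v = K·i/n = 1.5 × 0.003024 / 0.29 = 0.01564 m/day = 5.713 m/yr.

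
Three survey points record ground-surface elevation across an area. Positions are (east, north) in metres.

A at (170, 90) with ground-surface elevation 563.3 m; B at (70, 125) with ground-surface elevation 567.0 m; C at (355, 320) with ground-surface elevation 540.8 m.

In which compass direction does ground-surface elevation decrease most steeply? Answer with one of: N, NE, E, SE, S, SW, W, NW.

Taking A as reference: B−A = (-100, 35, +3.7); C−A = (185, 230, -22.5).
Determinant of the coordinate differences = (-100)·230 − 185·35 = -29475.
∂z/∂x = [(+3.7)·230 − (-22.5)·35] / -29475 = -0.05559
∂z/∂y = [(-100)·(-22.5) − 185·(+3.7)] / -29475 = -0.05311
Steepest decrease is along −∇f = (+0.05559 E, +0.05311 N) → northeast.

NE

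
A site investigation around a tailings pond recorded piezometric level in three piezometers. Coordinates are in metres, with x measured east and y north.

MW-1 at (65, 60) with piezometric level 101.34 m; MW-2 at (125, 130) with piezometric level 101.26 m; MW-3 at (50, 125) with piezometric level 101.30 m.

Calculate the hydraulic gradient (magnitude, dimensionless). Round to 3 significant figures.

0.000874

Differences from MW-1: to MW-2 (Δx, Δy, Δh) = (60, 70, -0.08); to MW-3 = (-15, 65, -0.04).
Determinant of the coordinate differences = 60·65 − (-15)·70 = 4950.
∂h/∂x = [(-0.08)·65 − (-0.04)·70] / 4950 = -0.0004848
∂h/∂y = [60·(-0.04) − (-15)·(-0.08)] / 4950 = -0.0007273
|∇h| = √(-0.0004848² + -0.0007273²) = 0.0008741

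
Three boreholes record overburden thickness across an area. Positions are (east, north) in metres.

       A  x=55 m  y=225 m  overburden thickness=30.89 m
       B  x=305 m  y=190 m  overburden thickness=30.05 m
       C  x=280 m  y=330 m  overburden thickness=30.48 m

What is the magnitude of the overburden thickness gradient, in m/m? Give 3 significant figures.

Three-point gradient (reference A): Δ to B = (250, -35, -0.84), Δ to C = (225, 105, -0.41).
∂d/∂x = -0.003005, ∂d/∂y = +0.002535 (det = 34125).
|∇f| = √(-0.003005² + 0.002535²) = 0.003931 m/m

0.00393 m/m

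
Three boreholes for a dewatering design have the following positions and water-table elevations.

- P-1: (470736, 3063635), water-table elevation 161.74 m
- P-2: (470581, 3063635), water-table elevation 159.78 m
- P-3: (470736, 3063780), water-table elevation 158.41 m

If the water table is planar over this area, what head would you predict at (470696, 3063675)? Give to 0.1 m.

160.3 m

∂h/∂x = (159.78 − 161.74) / (470581 − 470736) = +0.01265
∂h/∂y = (158.41 − 161.74) / (3063780 − 3063635) = -0.02297
h(470696, 3063675) = 161.74 + (+0.01265)·(-40) + (-0.02297)·(40) = 161.74 -0.506 -0.919 = 160.316 m.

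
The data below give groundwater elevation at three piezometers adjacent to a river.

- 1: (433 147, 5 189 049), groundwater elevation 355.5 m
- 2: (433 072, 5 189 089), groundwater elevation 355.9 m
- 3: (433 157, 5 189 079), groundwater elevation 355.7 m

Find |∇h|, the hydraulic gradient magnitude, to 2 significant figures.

Taking 1 as reference: 2−1 = (-75, 40, +0.4); 3−1 = (10, 30, +0.2).
Determinant of the coordinate differences = (-75)·30 − 10·40 = -2650.
∂h/∂x = [(+0.4)·30 − (+0.2)·40] / -2650 = -0.001509
∂h/∂y = [(-75)·(+0.2) − 10·(+0.4)] / -2650 = +0.007170
|∇h| = √(-0.001509² + 0.007170²) = 0.007327

0.0073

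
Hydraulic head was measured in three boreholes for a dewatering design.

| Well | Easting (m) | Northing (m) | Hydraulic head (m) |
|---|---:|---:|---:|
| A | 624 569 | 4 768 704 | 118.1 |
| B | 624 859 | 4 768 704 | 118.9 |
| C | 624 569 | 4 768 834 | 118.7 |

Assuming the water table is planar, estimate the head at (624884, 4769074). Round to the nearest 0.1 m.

120.7 m

∂h/∂x = (118.9 − 118.1) / (624859 − 624569) = +0.002759
∂h/∂y = (118.7 − 118.1) / (4768834 − 4768704) = +0.004615
h(624884, 4769074) = 118.1 + (+0.002759)·(315) + (+0.004615)·(370) = 118.1 +0.869 +1.708 = 120.677 m.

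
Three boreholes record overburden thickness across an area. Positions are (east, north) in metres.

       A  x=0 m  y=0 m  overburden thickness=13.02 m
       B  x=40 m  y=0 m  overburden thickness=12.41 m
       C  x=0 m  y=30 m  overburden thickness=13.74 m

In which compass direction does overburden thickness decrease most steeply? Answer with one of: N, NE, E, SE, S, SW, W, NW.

∂d/∂x = (12.41 − 13.02) / (40 − 0) = -0.01525
∂d/∂y = (13.74 − 13.02) / (30 − 0) = +0.02400
Steepest decrease is along −∇f = (+0.01525 E, -0.02400 N) → southeast.

SE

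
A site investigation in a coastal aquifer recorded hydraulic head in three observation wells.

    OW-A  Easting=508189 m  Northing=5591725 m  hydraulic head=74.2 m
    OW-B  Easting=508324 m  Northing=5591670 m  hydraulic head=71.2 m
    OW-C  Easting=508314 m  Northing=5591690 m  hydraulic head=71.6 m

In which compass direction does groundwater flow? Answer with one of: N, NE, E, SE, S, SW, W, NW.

With h = a·x + b·y + c and OW-A as origin, the differences give:
  135·a + (-55)·b = -3.0
  125·a + (-35)·b = -2.6
Eliminate b (×(-35) and ×(-55), subtract): 2150·a = -38.00 → a = ∂h/∂x = -0.01767
Back-substitute: b = ∂h/∂y = +0.01116.
Flow = −∇h = (+0.01767 east, -0.01116 north), which points southeast.

SE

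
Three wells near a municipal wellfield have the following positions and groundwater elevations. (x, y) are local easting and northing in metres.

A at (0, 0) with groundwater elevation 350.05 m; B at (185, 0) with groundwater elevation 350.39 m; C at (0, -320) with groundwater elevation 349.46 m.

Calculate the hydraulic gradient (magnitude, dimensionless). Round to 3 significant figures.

∂h/∂x = (350.39 − 350.05) / (185 − 0) = +0.001838
∂h/∂y = (349.46 − 350.05) / (-320 − 0) = +0.001844
|∇h| = √(0.001838² + 0.001844²) = 0.002604

0.00260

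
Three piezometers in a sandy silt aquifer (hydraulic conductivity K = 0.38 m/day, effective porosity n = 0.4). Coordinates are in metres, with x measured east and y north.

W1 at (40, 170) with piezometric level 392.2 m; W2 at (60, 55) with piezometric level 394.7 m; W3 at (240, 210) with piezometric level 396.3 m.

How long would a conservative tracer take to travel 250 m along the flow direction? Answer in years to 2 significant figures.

Taking W1 as reference: W2−W1 = (20, -115, +2.5); W3−W1 = (200, 40, +4.1).
Solve a·Δx + b·Δy = Δh: det = 20·40 − 200·(-115) = 23800.
∂h/∂x = [(+2.5)·40 − (+4.1)·(-115)] / 23800 = +0.02401
∂h/∂y = [20·(+4.1) − 200·(+2.5)] / 23800 = -0.01756
|∇h| = √(0.02401² + -0.01756²) = 0.02975
Seepage velocity v = K·i/n = 0.38 × 0.02975 / 0.4 = 0.02826 m/day.
t = 250 / 0.02826 = 8846 days = 24.2 years.

24 years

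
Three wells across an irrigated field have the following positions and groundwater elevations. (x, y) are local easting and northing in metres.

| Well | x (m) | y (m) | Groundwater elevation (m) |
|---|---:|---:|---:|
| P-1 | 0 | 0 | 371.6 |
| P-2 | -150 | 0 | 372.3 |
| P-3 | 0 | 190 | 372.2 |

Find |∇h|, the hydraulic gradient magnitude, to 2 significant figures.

∂h/∂x = (372.3 − 371.6) / (-150 − 0) = -0.004667
∂h/∂y = (372.2 − 371.6) / (190 − 0) = +0.003158
|∇h| = √(-0.004667² + 0.003158²) = 0.005635

0.0056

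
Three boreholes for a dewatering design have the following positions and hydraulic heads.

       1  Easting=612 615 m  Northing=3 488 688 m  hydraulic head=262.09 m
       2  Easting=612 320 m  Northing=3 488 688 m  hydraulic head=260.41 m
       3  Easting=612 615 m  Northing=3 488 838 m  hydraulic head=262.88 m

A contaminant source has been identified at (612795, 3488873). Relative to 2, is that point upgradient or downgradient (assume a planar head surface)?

upgradient

∂h/∂x = (260.41 − 262.09) / (612320 − 612615) = +0.005695
∂h/∂y = (262.88 − 262.09) / (3488838 − 3488688) = +0.005267
Head at (612795, 3488873) = 262.09 + (+0.005695)·(180) + (+0.005267)·(185) = 264.09 m.
That is higher than the 260.41 m at 2, so the point is upgradient.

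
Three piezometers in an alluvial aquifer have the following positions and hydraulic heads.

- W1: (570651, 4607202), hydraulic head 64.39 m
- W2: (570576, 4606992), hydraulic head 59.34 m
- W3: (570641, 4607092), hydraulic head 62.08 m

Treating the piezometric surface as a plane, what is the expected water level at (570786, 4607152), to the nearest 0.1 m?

With h = a·x + b·y + c and W1 as origin, the differences give:
  (-75)·a + (-210)·b = -5.05
  (-10)·a + (-110)·b = -2.31
Eliminate b (×(-110) and ×(-210), subtract): 6150·a = 70.400 → a = ∂h/∂x = +0.01145
Back-substitute: b = ∂h/∂y = +0.01996.
h(570786, 4607152) = 64.39 + (+0.01145)·(135) + (+0.01996)·(-50) = 64.39 +1.545 -0.998 = 64.937 m.

64.9 m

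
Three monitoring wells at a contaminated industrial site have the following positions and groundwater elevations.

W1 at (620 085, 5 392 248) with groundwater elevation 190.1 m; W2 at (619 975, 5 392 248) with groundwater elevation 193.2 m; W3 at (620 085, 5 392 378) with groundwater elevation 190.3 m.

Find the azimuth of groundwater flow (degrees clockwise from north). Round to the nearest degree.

093°

∂h/∂x = (193.2 − 190.1) / (619975 − 620085) = -0.02818
∂h/∂y = (190.3 − 190.1) / (5392378 − 5392248) = +0.001538
Flow direction (−∇h) has components (+0.02818 E, -0.001538 N).
Azimuth = atan2(E, N) = atan2(+0.02818, -0.001538) = 93.1° ≈ 093°.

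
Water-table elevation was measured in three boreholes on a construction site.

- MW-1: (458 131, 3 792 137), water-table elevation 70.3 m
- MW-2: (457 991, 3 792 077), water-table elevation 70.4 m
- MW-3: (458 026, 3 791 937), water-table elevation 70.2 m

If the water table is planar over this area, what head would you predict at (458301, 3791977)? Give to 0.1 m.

69.9 m

Differences from MW-1: to MW-2 (Δx, Δy, Δh) = (-140, -60, +0.1); to MW-3 = (-105, -200, -0.1).
Solve a·Δx + b·Δy = Δh: det = (-140)·(-200) − (-105)·(-60) = 21700.
∂h/∂x = [(+0.1)·(-200) − (-0.1)·(-60)] / 21700 = -0.001198
∂h/∂y = [(-140)·(-0.1) − (-105)·(+0.1)] / 21700 = +0.001129
h(458301, 3791977) = 70.3 + (-0.001198)·(170) + (+0.001129)·(-160) = 70.3 -0.204 -0.181 = 69.916 m.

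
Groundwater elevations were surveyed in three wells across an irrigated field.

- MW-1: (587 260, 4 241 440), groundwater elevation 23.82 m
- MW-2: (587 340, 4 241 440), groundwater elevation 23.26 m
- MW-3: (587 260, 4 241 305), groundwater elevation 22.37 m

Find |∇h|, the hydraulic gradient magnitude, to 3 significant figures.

0.0128

∂h/∂x = (23.26 − 23.82) / (587340 − 587260) = -0.007000
∂h/∂y = (22.37 − 23.82) / (4241305 − 4241440) = +0.01074
|∇h| = √(-0.007000² + 0.01074²) = 0.01282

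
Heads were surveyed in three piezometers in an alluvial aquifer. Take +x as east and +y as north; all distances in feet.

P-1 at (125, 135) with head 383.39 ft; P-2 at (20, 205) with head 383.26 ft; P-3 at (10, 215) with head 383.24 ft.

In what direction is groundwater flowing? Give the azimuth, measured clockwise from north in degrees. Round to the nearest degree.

With h = a·x + b·y + c and P-1 as origin, the differences give:
  (-105)·a + 70·b = -0.13
  (-115)·a + 80·b = -0.15
Eliminate b (×80 and ×70, subtract): -350·a = 0.100 → a = ∂h/∂x = -0.0002857
Back-substitute: b = ∂h/∂y = -0.002286.
Flow direction (−∇h) has components (+0.0002857 E, +0.002286 N).
Azimuth = atan2(E, N) = atan2(+0.0002857, +0.002286) = 7.1° ≈ 007°.

007°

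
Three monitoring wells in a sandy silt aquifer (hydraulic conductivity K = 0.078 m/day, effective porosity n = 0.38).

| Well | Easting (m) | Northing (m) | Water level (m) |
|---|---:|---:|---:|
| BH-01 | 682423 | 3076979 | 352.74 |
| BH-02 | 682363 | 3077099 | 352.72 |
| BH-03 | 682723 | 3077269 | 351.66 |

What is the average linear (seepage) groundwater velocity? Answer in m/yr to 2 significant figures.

With h = a·x + b·y + c and BH-01 as origin, the differences give:
  (-60)·a + 120·b = -0.02
  300·a + 290·b = -1.08
Eliminate b (×290 and ×120, subtract): -53400·a = 123.800 → a = ∂h/∂x = -0.002318
Back-substitute: b = ∂h/∂y = -0.001326.
|∇h| = √(-0.002318² + -0.001326²) = 0.00267
Seepage velocity v = K·i/n = 0.078 × 0.00267 / 0.38 = 0.0005481 m/day = 0.2002 m/yr.

0.20 m/yr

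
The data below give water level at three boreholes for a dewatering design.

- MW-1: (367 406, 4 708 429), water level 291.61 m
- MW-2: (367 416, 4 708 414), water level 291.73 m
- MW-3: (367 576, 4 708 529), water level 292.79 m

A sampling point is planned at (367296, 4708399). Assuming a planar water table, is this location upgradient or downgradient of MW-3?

downgradient

With h = a·x + b·y + c and MW-1 as origin, the differences give:
  10·a + (-15)·b = +0.12
  170·a + 100·b = +1.18
Eliminate b (×100 and ×(-15), subtract): 3550·a = 29.700 → a = ∂h/∂x = +0.008366
Back-substitute: b = ∂h/∂y = -0.002423.
Head at (367296, 4708399) = 291.61 + (+0.008366)·(-110) + (-0.002423)·(-30) = 290.76 m.
That is lower than the 292.79 m at MW-3, so the point is downgradient.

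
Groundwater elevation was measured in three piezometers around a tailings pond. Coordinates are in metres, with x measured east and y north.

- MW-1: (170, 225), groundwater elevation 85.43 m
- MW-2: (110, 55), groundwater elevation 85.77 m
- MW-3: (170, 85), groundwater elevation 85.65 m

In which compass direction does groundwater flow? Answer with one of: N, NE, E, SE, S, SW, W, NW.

NE

Taking MW-1 as reference: MW-2−MW-1 = (-60, -170, +0.34); MW-3−MW-1 = (0, -140, +0.22).
Determinant of the coordinate differences = (-60)·(-140) − 0·(-170) = 8400.
∂h/∂x = [(+0.34)·(-140) − (+0.22)·(-170)] / 8400 = -0.001214
∂h/∂y = [(-60)·(+0.22) − 0·(+0.34)] / 8400 = -0.001571
Flow = −∇h = (+0.001214 east, +0.001571 north), which points northeast.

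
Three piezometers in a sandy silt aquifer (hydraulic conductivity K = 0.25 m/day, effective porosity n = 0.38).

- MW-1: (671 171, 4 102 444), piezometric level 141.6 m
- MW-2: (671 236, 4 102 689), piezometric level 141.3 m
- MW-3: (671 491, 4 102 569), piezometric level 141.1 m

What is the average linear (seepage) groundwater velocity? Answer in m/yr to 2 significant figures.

0.36 m/yr

With h = a·x + b·y + c and MW-1 as origin, the differences give:
  65·a + 245·b = -0.3
  320·a + 125·b = -0.5
Eliminate b (×125 and ×245, subtract): -70275·a = 85.00 → a = ∂h/∂x = -0.001210
Back-substitute: b = ∂h/∂y = -0.0009036.
|∇h| = √(-0.001210² + -0.0009036²) = 0.00151
Seepage velocity v = K·i/n = 0.25 × 0.00151 / 0.38 = 0.0009934 m/day = 0.3628 m/yr.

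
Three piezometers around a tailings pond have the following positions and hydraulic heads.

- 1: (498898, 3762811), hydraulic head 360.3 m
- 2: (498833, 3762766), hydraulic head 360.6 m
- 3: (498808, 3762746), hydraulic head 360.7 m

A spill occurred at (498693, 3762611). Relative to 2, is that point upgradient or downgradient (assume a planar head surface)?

Taking 1 as reference: 2−1 = (-65, -45, +0.3); 3−1 = (-90, -65, +0.4).
Determinant of the coordinate differences = (-65)·(-65) − (-90)·(-45) = 175.
∂h/∂x = [(+0.3)·(-65) − (+0.4)·(-45)] / 175 = -0.008571
∂h/∂y = [(-65)·(+0.4) − (-90)·(+0.3)] / 175 = +0.005714
Head at (498693, 3762611) = 360.3 + (-0.008571)·(-205) + (+0.005714)·(-200) = 360.91 m.
That is higher than the 360.6 m at 2, so the point is upgradient.

upgradient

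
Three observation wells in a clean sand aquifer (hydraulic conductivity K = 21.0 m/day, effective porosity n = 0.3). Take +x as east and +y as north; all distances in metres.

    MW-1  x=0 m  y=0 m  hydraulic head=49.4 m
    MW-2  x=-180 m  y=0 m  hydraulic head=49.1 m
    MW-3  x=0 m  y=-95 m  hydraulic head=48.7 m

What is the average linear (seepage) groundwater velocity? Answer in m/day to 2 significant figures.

0.53 m/day

∂h/∂x = (49.1 − 49.4) / (-180 − 0) = +0.001667
∂h/∂y = (48.7 − 49.4) / (-95 − 0) = +0.007368
|∇h| = √(0.001667² + 0.007368²) = 0.007554
Seepage velocity v = K·i/n = 21.0 × 0.007554 / 0.3 = 0.5288 m/day.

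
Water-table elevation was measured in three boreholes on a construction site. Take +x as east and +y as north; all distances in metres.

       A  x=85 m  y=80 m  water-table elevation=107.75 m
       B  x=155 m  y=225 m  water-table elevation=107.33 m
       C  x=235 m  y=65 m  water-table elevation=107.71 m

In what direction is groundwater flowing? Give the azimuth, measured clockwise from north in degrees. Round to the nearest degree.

011°

Three-point gradient (reference A): Δ to B = (70, 145, -0.42), Δ to C = (150, -15, -0.04).
∂h/∂x = -0.0005307, ∂h/∂y = -0.002640 (det = -22800).
Flow direction (−∇h) has components (+0.0005307 E, +0.002640 N).
Azimuth = atan2(E, N) = atan2(+0.0005307, +0.002640) = 11.4° ≈ 011°.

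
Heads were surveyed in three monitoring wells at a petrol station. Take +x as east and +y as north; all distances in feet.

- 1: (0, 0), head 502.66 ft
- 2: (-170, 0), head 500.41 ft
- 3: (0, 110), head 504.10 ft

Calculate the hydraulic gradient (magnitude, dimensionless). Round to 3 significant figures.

∂h/∂x = (500.41 − 502.66) / (-170 − 0) = +0.01324
∂h/∂y = (504.10 − 502.66) / (110 − 0) = +0.01309
|∇h| = √(0.01324² + 0.01309²) = 0.01862

0.0186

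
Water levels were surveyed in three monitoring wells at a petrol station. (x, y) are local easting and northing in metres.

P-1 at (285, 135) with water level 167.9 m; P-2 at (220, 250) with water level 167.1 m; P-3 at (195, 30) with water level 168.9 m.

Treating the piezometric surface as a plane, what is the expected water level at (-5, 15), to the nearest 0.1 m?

169.4 m

Taking P-1 as reference: P-2−P-1 = (-65, 115, -0.8); P-3−P-1 = (-90, -105, +1.0).
Determinant of the coordinate differences = (-65)·(-105) − (-90)·115 = 17175.
∂h/∂x = [(-0.8)·(-105) − (+1.0)·115] / 17175 = -0.001805
∂h/∂y = [(-65)·(+1.0) − (-90)·(-0.8)] / 17175 = -0.007977
h(-5, 15) = 167.9 + (-0.001805)·(-290) + (-0.007977)·(-120) = 167.9 +0.523 +0.957 = 169.381 m.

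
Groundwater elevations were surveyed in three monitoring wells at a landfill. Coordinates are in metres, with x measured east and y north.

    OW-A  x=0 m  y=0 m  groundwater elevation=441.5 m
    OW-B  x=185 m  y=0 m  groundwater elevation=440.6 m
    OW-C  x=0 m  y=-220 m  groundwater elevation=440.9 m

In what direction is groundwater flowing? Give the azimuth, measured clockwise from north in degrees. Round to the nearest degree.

∂h/∂x = (440.6 − 441.5) / (185 − 0) = -0.004865
∂h/∂y = (440.9 − 441.5) / (-220 − 0) = +0.002727
Flow direction (−∇h) has components (+0.004865 E, -0.002727 N).
Azimuth = atan2(E, N) = atan2(+0.004865, -0.002727) = 119.3° ≈ 119°.

119°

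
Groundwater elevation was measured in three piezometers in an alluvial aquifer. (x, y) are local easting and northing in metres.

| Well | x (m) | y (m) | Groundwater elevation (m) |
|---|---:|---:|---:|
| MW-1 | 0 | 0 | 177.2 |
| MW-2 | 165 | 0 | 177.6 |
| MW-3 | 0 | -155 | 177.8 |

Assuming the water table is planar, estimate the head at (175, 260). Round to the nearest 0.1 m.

176.6 m

∂h/∂x = (177.6 − 177.2) / (165 − 0) = +0.002424
∂h/∂y = (177.8 − 177.2) / (-155 − 0) = -0.003871
h(175, 260) = 177.2 + (+0.002424)·(175) + (-0.003871)·(260) = 177.2 +0.424 -1.006 = 176.618 m.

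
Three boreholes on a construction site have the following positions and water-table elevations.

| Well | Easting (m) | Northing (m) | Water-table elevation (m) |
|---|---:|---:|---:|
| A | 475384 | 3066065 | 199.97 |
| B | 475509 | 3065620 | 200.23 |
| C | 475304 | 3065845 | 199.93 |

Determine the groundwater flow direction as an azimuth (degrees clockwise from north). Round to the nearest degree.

282°

Taking A as reference: B−A = (125, -445, +0.26); C−A = (-80, -220, -0.04).
Determinant of the coordinate differences = 125·(-220) − (-80)·(-445) = -63100.
∂h/∂x = [(+0.26)·(-220) − (-0.04)·(-445)] / -63100 = +0.001189
∂h/∂y = [125·(-0.04) − (-80)·(+0.26)] / -63100 = -0.0002504
Flow direction (−∇h) has components (-0.001189 E, +0.0002504 N).
Azimuth = atan2(E, N) = atan2(-0.001189, +0.0002504) = 281.9° ≈ 282°.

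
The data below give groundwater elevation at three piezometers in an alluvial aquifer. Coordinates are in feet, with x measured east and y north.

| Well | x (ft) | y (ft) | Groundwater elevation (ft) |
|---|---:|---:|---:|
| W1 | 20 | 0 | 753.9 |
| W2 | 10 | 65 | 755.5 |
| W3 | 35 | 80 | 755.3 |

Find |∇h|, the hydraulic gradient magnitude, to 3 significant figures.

With h = a·x + b·y + c and W1 as origin, the differences give:
  (-10)·a + 65·b = +1.6
  15·a + 80·b = +1.4
Eliminate b (×80 and ×65, subtract): -1775·a = 37.00 → a = ∂h/∂x = -0.02085
Back-substitute: b = ∂h/∂y = +0.02141.
|∇h| = √(-0.02085² + 0.02141²) = 0.02988

0.0299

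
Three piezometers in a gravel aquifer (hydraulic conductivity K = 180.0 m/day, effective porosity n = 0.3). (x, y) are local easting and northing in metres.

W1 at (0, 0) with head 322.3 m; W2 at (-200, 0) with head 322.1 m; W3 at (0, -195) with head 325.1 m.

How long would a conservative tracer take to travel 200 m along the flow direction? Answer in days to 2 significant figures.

23 days

∂h/∂x = (322.1 − 322.3) / (-200 − 0) = +0.0010000
∂h/∂y = (325.1 − 322.3) / (-195 − 0) = -0.01436
|∇h| = √(0.0010000² + -0.01436²) = 0.01439
Seepage velocity v = K·i/n = 180.0 × 0.01439 / 0.3 = 8.634 m/day.
t = 200 / 8.634 = 23.16 days.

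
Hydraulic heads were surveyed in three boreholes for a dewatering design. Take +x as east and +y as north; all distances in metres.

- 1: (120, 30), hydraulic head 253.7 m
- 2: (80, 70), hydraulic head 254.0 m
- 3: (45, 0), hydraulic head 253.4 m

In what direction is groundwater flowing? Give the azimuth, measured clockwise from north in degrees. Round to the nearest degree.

With h = a·x + b·y + c and 1 as origin, the differences give:
  (-40)·a + 40·b = +0.3
  (-75)·a + (-30)·b = -0.3
Eliminate b (×(-30) and ×40, subtract): 4200·a = 3.00 → a = ∂h/∂x = +0.0007143
Back-substitute: b = ∂h/∂y = +0.008214.
Flow direction (−∇h) has components (-0.0007143 E, -0.008214 N).
Azimuth = atan2(E, N) = atan2(-0.0007143, -0.008214) = 185.0° ≈ 185°.

185°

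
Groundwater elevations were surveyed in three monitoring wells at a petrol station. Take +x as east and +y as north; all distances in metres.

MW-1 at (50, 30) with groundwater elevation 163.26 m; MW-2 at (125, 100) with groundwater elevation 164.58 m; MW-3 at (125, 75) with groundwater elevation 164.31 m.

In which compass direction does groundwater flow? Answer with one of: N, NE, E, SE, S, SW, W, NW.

Differences from MW-1: to MW-2 (Δx, Δy, Δh) = (75, 70, +1.32); to MW-3 = (75, 45, +1.05).
Solve a·Δx + b·Δy = Δh: det = 75·45 − 75·70 = -1875.
∂h/∂x = [(+1.32)·45 − (+1.05)·70] / -1875 = +0.007520
∂h/∂y = [75·(+1.05) − 75·(+1.32)] / -1875 = +0.01080
Flow = −∇h = (-0.007520 east, -0.01080 north), which points southwest.

SW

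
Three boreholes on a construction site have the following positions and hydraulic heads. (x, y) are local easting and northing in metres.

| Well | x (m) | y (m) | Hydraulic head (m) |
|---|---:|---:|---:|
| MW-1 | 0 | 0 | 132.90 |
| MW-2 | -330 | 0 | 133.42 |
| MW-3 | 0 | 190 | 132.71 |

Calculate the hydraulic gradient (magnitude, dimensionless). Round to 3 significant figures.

∂h/∂x = (133.42 − 132.90) / (-330 − 0) = -0.001576
∂h/∂y = (132.71 − 132.90) / (190 − 0) = -0.0010000
|∇h| = √(-0.001576² + -0.0010000²) = 0.001866

0.00187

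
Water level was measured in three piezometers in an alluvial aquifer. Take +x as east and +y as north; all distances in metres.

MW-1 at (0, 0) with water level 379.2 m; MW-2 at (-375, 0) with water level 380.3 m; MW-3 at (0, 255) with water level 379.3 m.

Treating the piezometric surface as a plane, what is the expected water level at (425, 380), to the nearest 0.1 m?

378.1 m

∂h/∂x = (380.3 − 379.2) / (-375 − 0) = -0.002933
∂h/∂y = (379.3 − 379.2) / (255 − 0) = +0.0003922
h(425, 380) = 379.2 + (-0.002933)·(425) + (+0.0003922)·(380) = 379.2 -1.247 +0.149 = 378.102 m.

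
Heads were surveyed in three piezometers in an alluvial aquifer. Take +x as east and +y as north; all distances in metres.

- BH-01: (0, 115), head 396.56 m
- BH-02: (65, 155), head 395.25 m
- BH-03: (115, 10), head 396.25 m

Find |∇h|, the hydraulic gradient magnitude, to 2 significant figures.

0.017

Three-point gradient (reference BH-01): Δ to BH-02 = (65, 40, -1.31), Δ to BH-03 = (115, -105, -0.31).
∂h/∂x = -0.01312, ∂h/∂y = -0.01142 (det = -11425).
|∇h| = √(-0.01312² + -0.01142²) = 0.01739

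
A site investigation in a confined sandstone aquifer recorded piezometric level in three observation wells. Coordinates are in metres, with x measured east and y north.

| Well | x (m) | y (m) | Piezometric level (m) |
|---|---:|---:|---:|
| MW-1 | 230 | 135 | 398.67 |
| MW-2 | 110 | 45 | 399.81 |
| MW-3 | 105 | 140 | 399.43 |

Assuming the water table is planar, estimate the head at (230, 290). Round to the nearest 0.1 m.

398.0 m

Differences from MW-1: to MW-2 (Δx, Δy, Δh) = (-120, -90, +1.14); to MW-3 = (-125, 5, +0.76).
Determinant of the coordinate differences = (-120)·5 − (-125)·(-90) = -11850.
∂h/∂x = [(+1.14)·5 − (+0.76)·(-90)] / -11850 = -0.006253
∂h/∂y = [(-120)·(+0.76) − (-125)·(+1.14)] / -11850 = -0.004329
h(230, 290) = 398.67 + (-0.006253)·(0) + (-0.004329)·(155) = 398.67 -0.000 -0.671 = 397.999 m.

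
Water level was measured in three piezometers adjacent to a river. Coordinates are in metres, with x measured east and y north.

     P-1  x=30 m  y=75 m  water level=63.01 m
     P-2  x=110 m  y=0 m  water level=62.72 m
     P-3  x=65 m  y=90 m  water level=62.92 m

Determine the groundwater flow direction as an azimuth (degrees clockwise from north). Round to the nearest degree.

105°

With h = a·x + b·y + c and P-1 as origin, the differences give:
  80·a + (-75)·b = -0.29
  35·a + 15·b = -0.09
Eliminate b (×15 and ×(-75), subtract): 3825·a = -11.100 → a = ∂h/∂x = -0.002902
Back-substitute: b = ∂h/∂y = +0.0007712.
Flow direction (−∇h) has components (+0.002902 E, -0.0007712 N).
Azimuth = atan2(E, N) = atan2(+0.002902, -0.0007712) = 104.9° ≈ 105°.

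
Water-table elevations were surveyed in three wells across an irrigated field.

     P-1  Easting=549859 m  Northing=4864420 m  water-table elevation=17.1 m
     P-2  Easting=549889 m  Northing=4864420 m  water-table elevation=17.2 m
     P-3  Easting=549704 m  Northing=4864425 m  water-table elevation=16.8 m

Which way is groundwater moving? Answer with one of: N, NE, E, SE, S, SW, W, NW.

S

Taking P-1 as reference: P-2−P-1 = (30, 0, +0.1); P-3−P-1 = (-155, 5, -0.3).
Determinant of the coordinate differences = 30·5 − (-155)·0 = 150.
∂h/∂x = [(+0.1)·5 − (-0.3)·0] / 150 = +0.003333
∂h/∂y = [30·(-0.3) − (-155)·(+0.1)] / 150 = +0.04333
Flow = −∇h = (-0.003333 east, -0.04333 north), which points south.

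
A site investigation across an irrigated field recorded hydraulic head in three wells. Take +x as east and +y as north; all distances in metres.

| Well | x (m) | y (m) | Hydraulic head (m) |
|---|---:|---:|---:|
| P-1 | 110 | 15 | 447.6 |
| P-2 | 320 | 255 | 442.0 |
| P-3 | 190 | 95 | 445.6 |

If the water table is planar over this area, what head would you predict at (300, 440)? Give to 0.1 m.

Taking P-1 as reference: P-2−P-1 = (210, 240, -5.6); P-3−P-1 = (80, 80, -2.0).
Determinant of the coordinate differences = 210·80 − 80·240 = -2400.
∂h/∂x = [(-5.6)·80 − (-2.0)·240] / -2400 = -0.01333
∂h/∂y = [210·(-2.0) − 80·(-5.6)] / -2400 = -0.01167
h(300, 440) = 447.6 + (-0.01333)·(190) + (-0.01167)·(425) = 447.6 -2.533 -4.958 = 440.108 m.

440.1 m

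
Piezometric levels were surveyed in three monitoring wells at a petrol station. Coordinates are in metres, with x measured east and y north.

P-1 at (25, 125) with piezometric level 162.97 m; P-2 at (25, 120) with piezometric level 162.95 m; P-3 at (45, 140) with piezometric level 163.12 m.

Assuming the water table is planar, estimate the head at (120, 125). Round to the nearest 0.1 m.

163.4 m

Taking P-1 as reference: P-2−P-1 = (0, -5, -0.02); P-3−P-1 = (20, 15, +0.15).
Determinant of the coordinate differences = 0·15 − 20·(-5) = 100.
∂h/∂x = [(-0.02)·15 − (+0.15)·(-5)] / 100 = +0.004500
∂h/∂y = [0·(+0.15) − 20·(-0.02)] / 100 = +0.004000
h(120, 125) = 162.97 + (+0.004500)·(95) + (+0.004000)·(0) = 162.97 +0.427 +0.000 = 163.397 m.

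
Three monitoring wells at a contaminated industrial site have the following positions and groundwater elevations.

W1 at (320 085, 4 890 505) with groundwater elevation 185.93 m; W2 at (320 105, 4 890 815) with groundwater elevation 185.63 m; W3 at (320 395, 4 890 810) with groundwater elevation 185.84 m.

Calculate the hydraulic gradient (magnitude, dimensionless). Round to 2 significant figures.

0.0012

Three-point gradient (reference W1): Δ to W2 = (20, 310, -0.30), Δ to W3 = (310, 305, -0.09).
∂h/∂x = +0.0007067, ∂h/∂y = -0.001013 (det = -90000).
|∇h| = √(0.0007067² + -0.001013²) = 0.001235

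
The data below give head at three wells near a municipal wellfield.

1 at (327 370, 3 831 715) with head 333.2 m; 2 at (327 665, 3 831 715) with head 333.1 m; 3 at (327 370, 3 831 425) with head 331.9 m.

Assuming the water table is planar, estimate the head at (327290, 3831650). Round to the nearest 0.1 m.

∂h/∂x = (333.1 − 333.2) / (327665 − 327370) = -0.0003390
∂h/∂y = (331.9 − 333.2) / (3831425 − 3831715) = +0.004483
h(327290, 3831650) = 333.2 + (-0.0003390)·(-80) + (+0.004483)·(-65) = 333.2 +0.027 -0.291 = 332.936 m.

332.9 m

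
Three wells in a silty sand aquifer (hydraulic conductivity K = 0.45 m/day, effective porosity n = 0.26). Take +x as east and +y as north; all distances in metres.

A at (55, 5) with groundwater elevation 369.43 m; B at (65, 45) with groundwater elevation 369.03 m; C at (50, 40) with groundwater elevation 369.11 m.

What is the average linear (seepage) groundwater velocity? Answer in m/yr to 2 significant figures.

Three-point gradient (reference A): Δ to B = (10, 40, -0.40), Δ to C = (-5, 35, -0.32).
∂h/∂x = -0.002182, ∂h/∂y = -0.009455 (det = 550).
|∇h| = √(-0.002182² + -0.009455²) = 0.009704
Seepage velocity v = K·i/n = 0.45 × 0.009704 / 0.26 = 0.0168 m/day = 6.136 m/yr.

6.1 m/yr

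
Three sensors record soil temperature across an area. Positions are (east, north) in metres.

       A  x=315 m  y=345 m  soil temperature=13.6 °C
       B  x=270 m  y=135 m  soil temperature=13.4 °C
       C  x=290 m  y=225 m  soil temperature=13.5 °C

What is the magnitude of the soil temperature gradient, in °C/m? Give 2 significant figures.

0.020 °C/m

Differences from A: to B (Δx, Δy, Δh) = (-45, -210, -0.2); to C = (-25, -120, -0.1).
Determinant of the coordinate differences = (-45)·(-120) − (-25)·(-210) = 150.
∂T/∂x = [(-0.2)·(-120) − (-0.1)·(-210)] / 150 = +0.02000
∂T/∂y = [(-45)·(-0.1) − (-25)·(-0.2)] / 150 = -0.003333
|∇f| = √(0.02000² + -0.003333²) = 0.02028 °C/m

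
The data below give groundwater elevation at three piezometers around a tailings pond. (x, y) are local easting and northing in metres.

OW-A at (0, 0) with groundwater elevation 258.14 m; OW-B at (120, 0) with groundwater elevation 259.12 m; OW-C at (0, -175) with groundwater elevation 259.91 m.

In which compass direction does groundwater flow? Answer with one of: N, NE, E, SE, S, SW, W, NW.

∂h/∂x = (259.12 − 258.14) / (120 − 0) = +0.008167
∂h/∂y = (259.91 − 258.14) / (-175 − 0) = -0.01011
Flow = −∇h = (-0.008167 east, +0.01011 north), which points northwest.

NW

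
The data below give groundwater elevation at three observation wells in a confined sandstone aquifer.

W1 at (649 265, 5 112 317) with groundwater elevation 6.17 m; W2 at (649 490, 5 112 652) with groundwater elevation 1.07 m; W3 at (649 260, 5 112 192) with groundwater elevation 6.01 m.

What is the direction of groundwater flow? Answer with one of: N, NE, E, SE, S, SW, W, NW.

Taking W1 as reference: W2−W1 = (225, 335, -5.10); W3−W1 = (-5, -125, -0.16).
Solve a·Δx + b·Δy = Δh: det = 225·(-125) − (-5)·335 = -26450.
∂h/∂x = [(-5.10)·(-125) − (-0.16)·335] / -26450 = -0.02613
∂h/∂y = [225·(-0.16) − (-5)·(-5.10)] / -26450 = +0.002325
Flow = −∇h = (+0.02613 east, -0.002325 north), which points east.

E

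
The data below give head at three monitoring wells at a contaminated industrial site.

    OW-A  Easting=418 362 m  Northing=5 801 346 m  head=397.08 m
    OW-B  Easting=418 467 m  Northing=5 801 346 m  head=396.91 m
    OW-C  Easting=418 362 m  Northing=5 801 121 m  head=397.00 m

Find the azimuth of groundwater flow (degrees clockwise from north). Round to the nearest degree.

102°

∂h/∂x = (396.91 − 397.08) / (418467 − 418362) = -0.001619
∂h/∂y = (397.00 − 397.08) / (5801121 − 5801346) = +0.0003556
Flow direction (−∇h) has components (+0.001619 E, -0.0003556 N).
Azimuth = atan2(E, N) = atan2(+0.001619, -0.0003556) = 102.4° ≈ 102°.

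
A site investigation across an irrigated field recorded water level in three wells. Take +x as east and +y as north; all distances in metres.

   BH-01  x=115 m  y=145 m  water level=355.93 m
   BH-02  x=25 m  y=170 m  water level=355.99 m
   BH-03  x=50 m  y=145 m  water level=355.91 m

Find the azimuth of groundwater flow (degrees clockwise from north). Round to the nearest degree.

185°

Taking BH-01 as reference: BH-02−BH-01 = (-90, 25, +0.06); BH-03−BH-01 = (-65, 0, -0.02).
Solve a·Δx + b·Δy = Δh: det = (-90)·0 − (-65)·25 = 1625.
∂h/∂x = [(+0.06)·0 − (-0.02)·25] / 1625 = +0.0003077
∂h/∂y = [(-90)·(-0.02) − (-65)·(+0.06)] / 1625 = +0.003508
Flow direction (−∇h) has components (-0.0003077 E, -0.003508 N).
Azimuth = atan2(E, N) = atan2(-0.0003077, -0.003508) = 185.0° ≈ 185°.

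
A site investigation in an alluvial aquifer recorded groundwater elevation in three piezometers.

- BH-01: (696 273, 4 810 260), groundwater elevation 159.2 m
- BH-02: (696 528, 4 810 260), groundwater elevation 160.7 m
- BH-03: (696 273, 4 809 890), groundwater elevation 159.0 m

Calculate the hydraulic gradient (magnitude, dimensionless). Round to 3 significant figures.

∂h/∂x = (160.7 − 159.2) / (696528 − 696273) = +0.005882
∂h/∂y = (159.0 − 159.2) / (4809890 − 4810260) = +0.0005405
|∇h| = √(0.005882² + 0.0005405²) = 0.005907

0.00591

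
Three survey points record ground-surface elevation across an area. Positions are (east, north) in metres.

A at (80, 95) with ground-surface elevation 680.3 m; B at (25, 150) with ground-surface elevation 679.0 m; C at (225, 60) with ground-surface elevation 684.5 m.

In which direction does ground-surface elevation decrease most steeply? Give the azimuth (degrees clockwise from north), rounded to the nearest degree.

257°

Taking A as reference: B−A = (-55, 55, -1.3); C−A = (145, -35, +4.2).
Solve a·Δx + b·Δy = Δz: det = (-55)·(-35) − 145·55 = -6050.
∂z/∂x = [(-1.3)·(-35) − (+4.2)·55] / -6050 = +0.03066
∂z/∂y = [(-55)·(+4.2) − 145·(-1.3)] / -6050 = +0.007025
Steepest decrease is along −∇f: components (-0.03066 E, -0.007025 N).
Azimuth = atan2(-0.03066, -0.007025) = 257.1° ≈ 257°.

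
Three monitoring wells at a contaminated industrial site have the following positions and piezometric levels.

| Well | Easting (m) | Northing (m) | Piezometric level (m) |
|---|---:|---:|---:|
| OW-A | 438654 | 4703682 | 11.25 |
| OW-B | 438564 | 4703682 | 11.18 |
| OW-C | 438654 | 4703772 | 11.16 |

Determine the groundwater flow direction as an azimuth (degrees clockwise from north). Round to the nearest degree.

∂h/∂x = (11.18 − 11.25) / (438564 − 438654) = +0.0007778
∂h/∂y = (11.16 − 11.25) / (4703772 − 4703682) = -0.0010000
Flow direction (−∇h) has components (-0.0007778 E, +0.0010000 N).
Azimuth = atan2(E, N) = atan2(-0.0007778, +0.0010000) = 322.1° ≈ 322°.

322°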